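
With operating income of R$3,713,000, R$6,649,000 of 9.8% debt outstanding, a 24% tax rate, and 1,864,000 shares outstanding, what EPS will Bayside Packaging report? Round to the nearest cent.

R$1.25

Interest = R$651,602.00, so EBT = R$3,713,000 − R$651,602.00 = R$3,061,398.00.
Net income = R$3,061,398.00 × (1 − 0.24) = R$2,326,662.48.
EPS = R$2,326,662.48 ÷ 1,864,000 = R$1.25.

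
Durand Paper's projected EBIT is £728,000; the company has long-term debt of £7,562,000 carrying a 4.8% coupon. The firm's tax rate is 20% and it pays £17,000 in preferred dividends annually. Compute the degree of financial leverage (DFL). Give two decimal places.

2.12

Annual interest charges come to £362,976.00.
Pre-tax preferred-dividend burden = £17,000 ÷ (1 − 0.20) = £21,250.00.
DFL = EBIT ÷ [EBIT − I − D_p/(1−t)] = £728,000 ÷ [£728,000 − £362,976.00 − £21,250.00] = £728,000 ÷ £343,774.00 = 2.1177.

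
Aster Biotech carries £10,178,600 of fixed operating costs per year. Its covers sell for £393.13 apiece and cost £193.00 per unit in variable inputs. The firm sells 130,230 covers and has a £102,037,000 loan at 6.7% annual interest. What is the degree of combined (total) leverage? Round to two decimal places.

2.88

Contribution at this volume is 130,230 × £200.13 = £26,062,929.90.
EBIT = £26,062,929.90 − £10,178,600 = £15,884,329.90. Interest = £6,836,479.00, so EBIT − I = £9,047,850.90.
DCL = contribution ÷ (EBIT − I) = £26,062,929.90 ÷ £9,047,850.90 = 2.8806.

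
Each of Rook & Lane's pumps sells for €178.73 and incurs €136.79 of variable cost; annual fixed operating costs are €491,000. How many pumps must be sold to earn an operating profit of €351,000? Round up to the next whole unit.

Unit CM = price − variable cost = €178.73 − €136.79 = €41.94.
Need Q such that Q × €41.94 − €491,000 = €351,000, i.e. Q = €842,000 / €41.94 = 20,076.30 → 20,077.

20,077 pumps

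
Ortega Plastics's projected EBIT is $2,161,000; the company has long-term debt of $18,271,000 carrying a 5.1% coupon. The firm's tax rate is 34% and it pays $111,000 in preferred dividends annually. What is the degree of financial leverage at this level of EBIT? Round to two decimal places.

Annual interest charges come to $931,821.00.
Preferred dividends grossed up pre-tax: $111,000 / (1 − 0.34) = $168,181.82.
DFL = EBIT ÷ [EBIT − I − D_p/(1−t)] = $2,161,000 ÷ [$2,161,000 − $931,821.00 − $168,181.82] = $2,161,000 ÷ $1,060,997.18 = 2.0368.

2.04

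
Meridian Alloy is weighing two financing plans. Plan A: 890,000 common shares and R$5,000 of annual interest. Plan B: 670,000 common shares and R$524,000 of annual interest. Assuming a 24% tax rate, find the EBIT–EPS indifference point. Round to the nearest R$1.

R$2,104,591

Set EPS_A = EPS_B: (EBIT − R$5,000)(1 − 0.24) ÷ 890,000 = (EBIT − R$524,000)(1 − 0.24) ÷ 670,000.
Cancelling (1 − t) and cross-multiplying: 670,000·(EBIT − 5,000) = 890,000·(EBIT − 524,000).
Solving, EBIT = (524,000·890,000 − 5,000·670,000) / (890,000 − 670,000) = 463,010,000,000 / 220,000 = 2,104,590.91.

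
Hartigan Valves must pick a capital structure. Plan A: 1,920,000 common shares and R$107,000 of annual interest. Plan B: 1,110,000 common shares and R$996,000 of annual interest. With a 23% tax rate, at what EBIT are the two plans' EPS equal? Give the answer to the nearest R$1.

At indifference, (EBIT − 107,000)(1 − t)/1,920,000 = (EBIT − 996,000)(1 − t)/1,110,000.
Cancelling (1 − t) and cross-multiplying: 1,110,000·(EBIT − 107,000) = 1,920,000·(EBIT − 996,000).
Solving, EBIT = (996,000·1,920,000 − 107,000·1,110,000) / (1,920,000 − 1,110,000) = 1,793,550,000,000 / 810,000 = 2,214,259.26.

R$2,214,259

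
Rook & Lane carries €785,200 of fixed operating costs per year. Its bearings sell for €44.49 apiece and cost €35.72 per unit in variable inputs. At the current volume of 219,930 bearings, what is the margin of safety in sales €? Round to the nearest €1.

Each unit contributes €44.49 − €35.72 = €8.77. Break-even units = €785,200 ÷ €8.77 = 89,532.50; break-even revenue = 89,532.50 × €44.49 = €3,983,300.80.
Current sales = 219,930 × €44.49 = €9,784,685.70.
Margin of safety = €9,784,685.70 − €3,983,300.80 = €5,801,385.

€5,801,385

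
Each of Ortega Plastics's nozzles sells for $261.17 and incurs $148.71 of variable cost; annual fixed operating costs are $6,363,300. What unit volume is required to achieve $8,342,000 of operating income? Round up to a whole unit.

Contribution margin per unit = $261.17 − $148.71 = $112.46.
Required volume = (fixed costs + target profit) ÷ CM = ($6,363,300 + $8,342,000) ÷ $112.46 = 130,760.27, so 130,761 nozzles.

130,761 nozzles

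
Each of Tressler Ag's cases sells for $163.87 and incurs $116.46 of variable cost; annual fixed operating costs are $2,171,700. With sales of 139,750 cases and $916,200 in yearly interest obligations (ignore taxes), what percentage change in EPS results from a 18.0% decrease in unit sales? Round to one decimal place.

At 139,750 units, contribution = 139,750 × $47.41 = $6,625,547.50.
Operating income = contribution − fixed costs = $6,625,547.50 − $2,171,700 = $4,453,847.50.
After interest of $916,200.00, pre-tax earnings = $3,537,647.50.
Degree of combined leverage = contribution ÷ (EBIT − I) = $6,625,547.50 ÷ $3,537,647.50 = 1.8729.
%ΔEPS = DCL × %ΔSales = 1.8729 × -18.0% = -33.7%.

-33.7%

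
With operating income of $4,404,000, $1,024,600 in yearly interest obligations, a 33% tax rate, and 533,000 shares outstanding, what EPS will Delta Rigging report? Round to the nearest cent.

$4.25

Interest = $1,024,600.00, so EBT = $4,404,000 − $1,024,600.00 = $3,379,400.00.
After tax at 33%: net income = $3,379,400.00 × 0.67 = $2,264,198.00.
EPS = $2,264,198.00 ÷ 533,000 = $4.25.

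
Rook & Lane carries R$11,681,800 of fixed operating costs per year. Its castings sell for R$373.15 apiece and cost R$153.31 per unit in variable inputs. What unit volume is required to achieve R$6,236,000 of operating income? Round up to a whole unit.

81,504 castings

Contribution margin per unit = R$373.15 − R$153.31 = R$219.84.
Required volume = (fixed costs + target profit) ÷ CM = (R$11,681,800 + R$6,236,000) ÷ R$219.84 = 81,503.82, so 81,504 castings.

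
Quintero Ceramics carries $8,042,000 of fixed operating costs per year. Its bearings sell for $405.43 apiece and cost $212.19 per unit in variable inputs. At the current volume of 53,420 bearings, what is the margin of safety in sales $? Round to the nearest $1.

$4,785,435

Each unit contributes $405.43 − $212.19 = $193.24. Break-even units = $8,042,000 ÷ $193.24 = 41,616.64; break-even revenue = 41,616.64 × $405.43 = $16,872,635.38.
Current sales = 53,420 × $405.43 = $21,658,070.60.
Margin of safety = $21,658,070.60 − $16,872,635.38 = $4,785,435.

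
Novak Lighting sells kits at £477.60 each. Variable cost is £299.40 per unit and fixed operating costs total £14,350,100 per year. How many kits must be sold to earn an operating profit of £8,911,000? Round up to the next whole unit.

130,534 kits

Contribution margin per unit = £477.60 − £299.40 = £178.20.
Need Q such that Q × £178.20 − £14,350,100 = £8,911,000, i.e. Q = £23,261,100 / £178.20 = 130,533.67 → 130,534.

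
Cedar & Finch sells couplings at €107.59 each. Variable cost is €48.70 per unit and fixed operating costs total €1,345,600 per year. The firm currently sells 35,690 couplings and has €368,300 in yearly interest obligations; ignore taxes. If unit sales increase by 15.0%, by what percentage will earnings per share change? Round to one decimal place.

At 35,690 units, contribution = 35,690 × €58.89 = €2,101,784.10.
Subtracting fixed costs: EBIT = €2,101,784.10 − €1,345,600 = €756,184.10.
Interest = €368,300.00, so EBIT − I = €387,884.10.
Degree of combined leverage = contribution ÷ (EBIT − I) = €2,101,784.10 ÷ €387,884.10 = 5.4186.
%ΔEPS = DCL × %ΔSales = 5.4186 × +15.0% = +81.3%.

+81.3%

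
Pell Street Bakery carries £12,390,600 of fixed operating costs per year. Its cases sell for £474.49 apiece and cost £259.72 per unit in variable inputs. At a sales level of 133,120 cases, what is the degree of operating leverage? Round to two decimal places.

Total contribution margin = 133,120 × £214.77 = £28,590,182.40.
EBIT = £28,590,182.40 − £12,390,600 = £16,199,582.40.
Degree of operating leverage = £28,590,182.40 / £16,199,582.40 = 1.7649.

1.76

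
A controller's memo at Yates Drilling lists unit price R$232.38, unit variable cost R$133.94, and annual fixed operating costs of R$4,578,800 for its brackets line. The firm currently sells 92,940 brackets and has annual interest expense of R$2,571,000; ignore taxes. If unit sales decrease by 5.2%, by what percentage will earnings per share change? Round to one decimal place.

-23.8%

Total contribution margin = 92,940 × R$98.44 = R$9,149,013.60.
Operating income = contribution − fixed costs = R$9,149,013.60 − R$4,578,800 = R$4,570,213.60.
Interest = R$2,571,000.00, so EBIT − I = R$1,999,213.60.
Degree of combined leverage = contribution ÷ (EBIT − I) = R$9,149,013.60 ÷ R$1,999,213.60 = 4.5763.
%ΔEPS = DCL × %ΔSales = 4.5763 × -5.2% = -23.8%.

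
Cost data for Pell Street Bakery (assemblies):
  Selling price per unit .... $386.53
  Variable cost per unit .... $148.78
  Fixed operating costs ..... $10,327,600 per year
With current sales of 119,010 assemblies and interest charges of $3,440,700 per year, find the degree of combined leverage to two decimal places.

Contribution at this volume is 119,010 × $237.75 = $28,294,627.50.
EBIT = $28,294,627.50 − $10,327,600 = $17,967,027.50. Interest = $3,440,700.00, so EBIT − I = $14,526,327.50.
Degree of total leverage = total CM / (EBIT − interest) = $28,294,627.50 / $14,526,327.50 = 1.9478.

1.95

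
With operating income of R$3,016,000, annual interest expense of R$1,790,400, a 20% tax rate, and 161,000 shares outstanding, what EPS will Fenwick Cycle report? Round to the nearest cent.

R$6.09

Pre-tax income = R$3,016,000 − R$1,790,400.00 = R$1,225,600.00.
After tax at 20%: net income = R$1,225,600.00 × 0.80 = R$980,480.00.
Per share: R$980,480.00 / 161,000 shares = R$6.09.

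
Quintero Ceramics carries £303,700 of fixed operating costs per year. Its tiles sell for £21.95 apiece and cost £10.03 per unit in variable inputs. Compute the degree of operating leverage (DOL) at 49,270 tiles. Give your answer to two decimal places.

2.07

Total contribution margin = 49,270 × £11.92 = £587,298.40.
Operating income = contribution − fixed costs = £587,298.40 − £303,700 = £283,598.40.
Degree of operating leverage = £587,298.40 / £283,598.40 = 2.0709.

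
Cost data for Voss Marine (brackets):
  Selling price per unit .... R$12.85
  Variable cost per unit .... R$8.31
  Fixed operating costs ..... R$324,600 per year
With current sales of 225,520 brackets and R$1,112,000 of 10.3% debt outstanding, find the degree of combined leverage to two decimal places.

1.75

Total contribution margin = 225,520 × R$4.54 = R$1,023,860.80.
Subtracting fixed costs: EBIT = R$1,023,860.80 − R$324,600 = R$699,260.80. Interest = R$114,536.00, so EBIT − I = R$584,724.80.
Degree of total leverage = total CM / (EBIT − interest) = R$1,023,860.80 / R$584,724.80 = 1.7510.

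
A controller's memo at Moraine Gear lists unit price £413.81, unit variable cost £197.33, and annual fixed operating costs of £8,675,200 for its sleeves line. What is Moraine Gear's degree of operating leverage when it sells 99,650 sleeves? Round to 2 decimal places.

At 99,650 units, contribution = 99,650 × £216.48 = £21,572,232.00.
EBIT = £21,572,232.00 − £8,675,200 = £12,897,032.00.
Degree of operating leverage = £21,572,232.00 / £12,897,032.00 = 1.6727.

1.67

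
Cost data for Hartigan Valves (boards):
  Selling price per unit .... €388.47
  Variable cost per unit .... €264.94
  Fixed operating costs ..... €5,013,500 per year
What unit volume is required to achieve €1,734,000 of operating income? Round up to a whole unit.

Each unit contributes €388.47 − €264.94 = €123.53.
Need Q such that Q × €123.53 − €5,013,500 = €1,734,000, i.e. Q = €6,747,500 / €123.53 = 54,622.36 → 54,623.

54,623 boards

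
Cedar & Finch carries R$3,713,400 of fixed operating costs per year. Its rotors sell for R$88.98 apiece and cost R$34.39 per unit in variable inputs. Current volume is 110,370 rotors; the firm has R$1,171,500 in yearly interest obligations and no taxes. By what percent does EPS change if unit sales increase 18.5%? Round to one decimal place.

Total contribution margin = 110,370 × R$54.59 = R$6,025,098.30.
Operating income = contribution − fixed costs = R$6,025,098.30 − R$3,713,400 = R$2,311,698.30.
Interest = R$1,171,500.00, so EBIT − I = R$1,140,198.30.
Degree of combined leverage = contribution ÷ (EBIT − I) = R$6,025,098.30 ÷ R$1,140,198.30 = 5.2843.
%ΔEPS = DCL × %ΔSales = 5.2843 × +18.5% = +97.8%.

+97.8%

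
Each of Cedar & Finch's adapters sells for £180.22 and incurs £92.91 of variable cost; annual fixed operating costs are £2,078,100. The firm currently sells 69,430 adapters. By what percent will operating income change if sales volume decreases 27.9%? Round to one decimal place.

At 69,430 units, contribution = 69,430 × £87.31 = £6,061,933.30.
EBIT = £6,061,933.30 − £2,078,100 = £3,983,833.30.
Degree of operating leverage = £6,061,933.30 / £3,983,833.30 = 1.5216.
Operating income changes by 1.5216 × -27.9% = -42.5%.

-42.5%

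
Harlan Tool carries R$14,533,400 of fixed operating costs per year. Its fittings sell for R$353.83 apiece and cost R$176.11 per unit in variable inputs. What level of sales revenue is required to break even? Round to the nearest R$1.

CM per unit = R$353.83 − R$176.11 = R$177.72; CM ratio = R$177.72 / R$353.83 = 0.5023.
Break-even revenue = fixed costs × price ÷ CM = R$14,533,400 × R$353.83 ÷ R$177.72 = R$28,935,139.

R$28,935,139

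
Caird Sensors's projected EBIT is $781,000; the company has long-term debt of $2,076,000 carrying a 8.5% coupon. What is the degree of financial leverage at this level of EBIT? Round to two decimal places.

Annual interest charges come to $176,460.00.
Degree of financial leverage = EBIT / (EBIT − interest) = $781,000 / $604,540.00 = 1.2919.

1.29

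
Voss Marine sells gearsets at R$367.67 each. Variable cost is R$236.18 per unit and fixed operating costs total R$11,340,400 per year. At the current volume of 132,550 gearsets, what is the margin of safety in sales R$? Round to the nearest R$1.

R$17,024,834

Contribution margin per unit = R$367.67 − R$236.18 = R$131.49. Break-even units = R$11,340,400 ÷ R$131.49 = 86,245.34; break-even revenue = 86,245.34 × R$367.67 = R$31,709,824.84.
Current sales = 132,550 × R$367.67 = R$48,734,658.50.
Margin of safety = R$48,734,658.50 − R$31,709,824.84 = R$17,024,834.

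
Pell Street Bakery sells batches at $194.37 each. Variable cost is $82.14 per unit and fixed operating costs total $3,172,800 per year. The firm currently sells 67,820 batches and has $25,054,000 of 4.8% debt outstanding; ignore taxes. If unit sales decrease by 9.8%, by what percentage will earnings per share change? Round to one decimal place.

At 67,820 units, contribution = 67,820 × $112.23 = $7,611,438.60.
EBIT = $7,611,438.60 − $3,172,800 = $4,438,638.60.
Interest = $1,202,592.00, so EBIT − I = $3,236,046.60.
Degree of combined leverage = contribution ÷ (EBIT − I) = $7,611,438.60 ÷ $3,236,046.60 = 2.3521.
%ΔEPS = DCL × %ΔSales = 2.3521 × -9.8% = -23.1%.

-23.1%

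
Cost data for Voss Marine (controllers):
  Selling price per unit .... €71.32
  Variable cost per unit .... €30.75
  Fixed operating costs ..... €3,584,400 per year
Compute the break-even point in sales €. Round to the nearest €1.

€6,301,193

CM per unit = €71.32 − €30.75 = €40.57; CM ratio = €40.57 / €71.32 = 0.5688.
Break-even revenue = fixed costs × price ÷ CM = €3,584,400 × €71.32 ÷ €40.57 = €6,301,193.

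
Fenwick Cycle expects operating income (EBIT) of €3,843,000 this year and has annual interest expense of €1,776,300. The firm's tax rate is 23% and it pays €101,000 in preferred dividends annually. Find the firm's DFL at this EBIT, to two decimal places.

1.99

Interest = €1,776,300.00.
Pre-tax preferred-dividend burden = €101,000 ÷ (1 − 0.23) = €131,168.83.
DFL = EBIT ÷ [EBIT − I − D_p/(1−t)] = €3,843,000 ÷ [€3,843,000 − €1,776,300.00 − €131,168.83] = €3,843,000 ÷ €1,935,531.17 = 1.9855.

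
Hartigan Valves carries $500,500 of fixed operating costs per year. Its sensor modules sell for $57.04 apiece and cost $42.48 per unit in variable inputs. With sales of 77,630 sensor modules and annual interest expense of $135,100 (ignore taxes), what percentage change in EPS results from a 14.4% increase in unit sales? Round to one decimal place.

At 77,630 units, contribution = 77,630 × $14.56 = $1,130,292.80.
Subtracting fixed costs: EBIT = $1,130,292.80 − $500,500 = $629,792.80.
Interest = $135,100.00, so EBIT − I = $494,692.80.
Degree of combined leverage = contribution ÷ (EBIT − I) = $1,130,292.80 ÷ $494,692.80 = 2.2848.
EPS therefore changes by 2.2848 × (+14.4%) = +32.9%.

+32.9%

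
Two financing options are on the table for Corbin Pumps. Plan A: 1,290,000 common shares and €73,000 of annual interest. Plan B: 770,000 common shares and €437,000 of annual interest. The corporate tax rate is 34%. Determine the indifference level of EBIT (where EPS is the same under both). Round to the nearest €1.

At indifference, (EBIT − 73,000)(1 − t)/1,290,000 = (EBIT − 437,000)(1 − t)/770,000.
The (1 − t) factor cancels: (EBIT − 73,000) × 770,000 = (EBIT − 437,000) × 1,290,000.
EBIT × (1,290,000 − 770,000) = 437,000 × 1,290,000 − 73,000 × 770,000 = 507,520,000,000, so EBIT = 507,520,000,000 ÷ 520,000 = 976,000.00.

€976,000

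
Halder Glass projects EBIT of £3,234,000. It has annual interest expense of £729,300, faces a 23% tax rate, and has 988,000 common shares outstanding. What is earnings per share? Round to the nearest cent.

£1.95

Pre-tax income = £3,234,000 − £729,300.00 = £2,504,700.00.
Net income = £2,504,700.00 × (1 − 0.23) = £1,928,619.00.
EPS = £1,928,619.00 ÷ 988,000 = £1.95.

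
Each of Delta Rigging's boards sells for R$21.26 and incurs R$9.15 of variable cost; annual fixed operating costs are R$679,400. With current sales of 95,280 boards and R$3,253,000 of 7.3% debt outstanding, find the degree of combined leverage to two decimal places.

4.87

Contribution at this volume is 95,280 × R$12.11 = R$1,153,840.80.
Operating income = contribution − fixed costs = R$1,153,840.80 − R$679,400 = R$474,440.80. Interest = R$237,469.00.
DOL = R$1,153,840.80 ÷ R$474,440.80 = 2.4320; DFL = R$474,440.80 ÷ R$236,971.80 = 2.0021.
DCL = DOL × DFL = 2.4320 × 2.0021 = 4.8691.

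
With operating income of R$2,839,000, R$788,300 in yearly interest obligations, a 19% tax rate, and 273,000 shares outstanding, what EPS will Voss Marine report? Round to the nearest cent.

R$6.08

Pre-tax income = R$2,839,000 − R$788,300.00 = R$2,050,700.00.
Net income = R$2,050,700.00 × (1 − 0.19) = R$1,661,067.00.
EPS = R$1,661,067.00 ÷ 273,000 = R$6.08.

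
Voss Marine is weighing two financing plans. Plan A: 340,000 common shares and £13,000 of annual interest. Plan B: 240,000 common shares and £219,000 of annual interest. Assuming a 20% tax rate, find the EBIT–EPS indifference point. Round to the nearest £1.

£713,400

Set EPS_A = EPS_B: (EBIT − £13,000)(1 − 0.20) ÷ 340,000 = (EBIT − £219,000)(1 − 0.20) ÷ 240,000.
Cancelling (1 − t) and cross-multiplying: 240,000·(EBIT − 13,000) = 340,000·(EBIT − 219,000).
EBIT × (340,000 − 240,000) = 219,000 × 340,000 − 13,000 × 240,000 = 71,340,000,000, so EBIT = 71,340,000,000 ÷ 100,000 = 713,400.00.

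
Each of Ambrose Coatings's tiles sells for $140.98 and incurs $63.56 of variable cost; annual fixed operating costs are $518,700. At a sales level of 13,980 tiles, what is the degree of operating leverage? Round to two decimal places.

1.92

Total contribution margin = 13,980 × $77.42 = $1,082,331.60.
Operating income = contribution − fixed costs = $1,082,331.60 − $518,700 = $563,631.60.
DOL = contribution ÷ EBIT = $1,082,331.60 ÷ $563,631.60 = 1.9203.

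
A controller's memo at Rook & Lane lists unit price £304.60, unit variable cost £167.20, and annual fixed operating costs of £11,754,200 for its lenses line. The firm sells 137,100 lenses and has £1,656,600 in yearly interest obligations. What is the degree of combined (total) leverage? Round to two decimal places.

Contribution at this volume is 137,100 × £137.40 = £18,837,540.00.
Subtracting fixed costs: EBIT = £18,837,540.00 − £11,754,200 = £7,083,340.00. Interest = £1,656,600.00, so EBIT − I = £5,426,740.00.
Degree of total leverage = total CM / (EBIT − interest) = £18,837,540.00 / £5,426,740.00 = 3.4712.

3.47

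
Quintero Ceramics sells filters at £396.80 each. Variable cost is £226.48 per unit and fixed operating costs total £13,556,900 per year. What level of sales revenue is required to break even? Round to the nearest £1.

£31,583,947

CM per unit = £396.80 − £226.48 = £170.32; CM ratio = £170.32 / £396.80 = 0.4292.
Break-even sales = FC ÷ CM ratio = £13,556,900 × £396.80 / £170.32 = £31,583,947.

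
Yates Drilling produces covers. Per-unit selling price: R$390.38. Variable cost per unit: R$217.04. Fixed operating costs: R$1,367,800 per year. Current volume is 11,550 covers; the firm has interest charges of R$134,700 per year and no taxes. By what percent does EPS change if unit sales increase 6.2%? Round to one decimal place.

At 11,550 units, contribution = 11,550 × R$173.34 = R$2,002,077.00.
Operating income = contribution − fixed costs = R$2,002,077.00 − R$1,367,800 = R$634,277.00.
After interest of R$134,700.00, pre-tax earnings = R$499,577.00.
Degree of combined leverage = contribution ÷ (EBIT − I) = R$2,002,077.00 ÷ R$499,577.00 = 4.0075.
%ΔEPS = DCL × %ΔSales = 4.0075 × +6.2% = +24.8%.

+24.8%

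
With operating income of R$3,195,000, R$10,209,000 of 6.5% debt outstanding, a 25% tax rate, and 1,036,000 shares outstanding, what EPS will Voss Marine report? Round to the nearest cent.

Pre-tax income = R$3,195,000 − R$663,585.00 = R$2,531,415.00.
After tax at 25%: net income = R$2,531,415.00 × 0.75 = R$1,898,561.25.
Per share: R$1,898,561.25 / 1,036,000 shares = R$1.83.

R$1.83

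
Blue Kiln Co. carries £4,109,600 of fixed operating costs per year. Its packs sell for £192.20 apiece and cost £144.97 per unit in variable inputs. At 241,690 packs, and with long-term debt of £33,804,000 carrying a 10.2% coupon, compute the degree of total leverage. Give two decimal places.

Total contribution margin = 241,690 × £47.23 = £11,415,018.70.
Subtracting fixed costs: EBIT = £11,415,018.70 − £4,109,600 = £7,305,418.70. Interest = £3,448,008.00, so EBIT − I = £3,857,410.70.
Degree of total leverage = total CM / (EBIT − interest) = £11,415,018.70 / £3,857,410.70 = 2.9592.

2.96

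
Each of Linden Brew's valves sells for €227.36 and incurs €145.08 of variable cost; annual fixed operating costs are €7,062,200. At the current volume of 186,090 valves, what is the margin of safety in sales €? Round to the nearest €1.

€22,794,816

Unit CM = price − variable cost = €227.36 − €145.08 = €82.28. Break-even units = €7,062,200 ÷ €82.28 = 85,831.31; break-even revenue = 85,831.31 × €227.36 = €19,514,606.13.
Current sales = 186,090 × €227.36 = €42,309,422.40.
Margin of safety = €42,309,422.40 − €19,514,606.13 = €22,794,816.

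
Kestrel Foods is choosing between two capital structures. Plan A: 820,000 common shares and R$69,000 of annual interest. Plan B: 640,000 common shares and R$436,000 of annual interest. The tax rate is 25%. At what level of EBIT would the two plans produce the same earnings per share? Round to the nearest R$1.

Set EPS_A = EPS_B: (EBIT − R$69,000)(1 − 0.25) ÷ 820,000 = (EBIT − R$436,000)(1 − 0.25) ÷ 640,000.
Cancelling (1 − t) and cross-multiplying: 640,000·(EBIT − 69,000) = 820,000·(EBIT − 436,000).
EBIT × (820,000 − 640,000) = 436,000 × 820,000 − 69,000 × 640,000 = 313,360,000,000, so EBIT = 313,360,000,000 ÷ 180,000 = 1,740,888.89.

R$1,740,889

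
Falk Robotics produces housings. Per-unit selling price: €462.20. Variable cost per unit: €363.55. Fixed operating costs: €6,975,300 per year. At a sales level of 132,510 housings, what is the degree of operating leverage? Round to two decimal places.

2.14

Total contribution margin = 132,510 × €98.65 = €13,072,111.50.
Subtracting fixed costs: EBIT = €13,072,111.50 − €6,975,300 = €6,096,811.50.
DOL = contribution ÷ EBIT = €13,072,111.50 ÷ €6,096,811.50 = 2.1441.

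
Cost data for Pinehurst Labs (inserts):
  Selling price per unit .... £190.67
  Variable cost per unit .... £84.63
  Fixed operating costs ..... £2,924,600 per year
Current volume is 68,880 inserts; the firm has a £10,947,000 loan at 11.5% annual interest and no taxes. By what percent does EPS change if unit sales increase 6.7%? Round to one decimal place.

+15.7%

At 68,880 units, contribution = 68,880 × £106.04 = £7,304,035.20.
Subtracting fixed costs: EBIT = £7,304,035.20 − £2,924,600 = £4,379,435.20.
Interest = £1,258,905.00, so EBIT − I = £3,120,530.20.
DCL = total CM / (EBIT − I) = £7,304,035.20 / £3,120,530.20 = 2.3406.
%ΔEPS = DCL × %ΔSales = 2.3406 × +6.7% = +15.7%.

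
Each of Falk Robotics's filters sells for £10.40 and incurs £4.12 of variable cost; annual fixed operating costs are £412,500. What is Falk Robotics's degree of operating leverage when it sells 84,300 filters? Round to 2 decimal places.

4.53

At 84,300 units, contribution = 84,300 × £6.28 = £529,404.00.
EBIT = £529,404.00 − £412,500 = £116,904.00.
DOL = contribution ÷ EBIT = £529,404.00 ÷ £116,904.00 = 4.5285.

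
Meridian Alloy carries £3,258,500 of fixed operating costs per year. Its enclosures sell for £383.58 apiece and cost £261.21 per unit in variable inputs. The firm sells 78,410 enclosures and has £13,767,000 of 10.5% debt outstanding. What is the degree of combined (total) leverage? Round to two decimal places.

Total contribution margin = 78,410 × £122.37 = £9,595,031.70.
Subtracting fixed costs: EBIT = £9,595,031.70 − £3,258,500 = £6,336,531.70. Interest = £1,445,535.00.
DOL = £9,595,031.70 ÷ £6,336,531.70 = 1.5142; DFL = £6,336,531.70 ÷ £4,890,996.70 = 1.2956.
Combined leverage = 1.5142 × 1.2956 = 1.9618.

1.96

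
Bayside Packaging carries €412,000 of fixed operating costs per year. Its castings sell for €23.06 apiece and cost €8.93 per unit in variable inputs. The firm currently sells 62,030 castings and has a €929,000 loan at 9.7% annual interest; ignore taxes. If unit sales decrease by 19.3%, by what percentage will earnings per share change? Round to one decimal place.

-45.2%

At 62,030 units, contribution = 62,030 × €14.13 = €876,483.90.
EBIT = €876,483.90 − €412,000 = €464,483.90.
Interest = €90,113.00, so EBIT − I = €374,370.90.
Degree of combined leverage = contribution ÷ (EBIT − I) = €876,483.90 ÷ €374,370.90 = 2.3412.
EPS therefore changes by 2.3412 × (-19.3%) = -45.2%.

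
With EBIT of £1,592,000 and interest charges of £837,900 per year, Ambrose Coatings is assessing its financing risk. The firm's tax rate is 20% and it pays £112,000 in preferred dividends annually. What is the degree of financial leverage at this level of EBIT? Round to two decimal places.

Annual interest charges come to £837,900.00.
Pre-tax preferred-dividend burden = £112,000 ÷ (1 − 0.20) = £140,000.00.
DFL = EBIT ÷ [EBIT − I − D_p/(1−t)] = £1,592,000 ÷ [£1,592,000 − £837,900.00 − £140,000.00] = £1,592,000 ÷ £614,100.00 = 2.5924.

2.59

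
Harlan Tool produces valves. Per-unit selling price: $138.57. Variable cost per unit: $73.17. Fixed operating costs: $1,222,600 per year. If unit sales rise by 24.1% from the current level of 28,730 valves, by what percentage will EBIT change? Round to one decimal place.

+69.0%

At 28,730 units, contribution = 28,730 × $65.40 = $1,878,942.00.
Subtracting fixed costs: EBIT = $1,878,942.00 − $1,222,600 = $656,342.00.
Degree of operating leverage = $1,878,942.00 / $656,342.00 = 2.8627.
So EBIT moves 2.8627 × (+24.1%) = +69.0%.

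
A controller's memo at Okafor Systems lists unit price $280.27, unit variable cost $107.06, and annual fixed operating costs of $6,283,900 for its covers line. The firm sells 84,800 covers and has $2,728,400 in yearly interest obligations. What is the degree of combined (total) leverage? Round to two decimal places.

2.59

At 84,800 units, contribution = 84,800 × $173.21 = $14,688,208.00.
Operating income = contribution − fixed costs = $14,688,208.00 − $6,283,900 = $8,404,308.00. Interest = $2,728,400.00.
DOL = $14,688,208.00 ÷ $8,404,308.00 = 1.7477; DFL = $8,404,308.00 ÷ $5,675,908.00 = 1.4807.
DCL = DOL × DFL = 1.7477 × 1.4807 = 2.5878.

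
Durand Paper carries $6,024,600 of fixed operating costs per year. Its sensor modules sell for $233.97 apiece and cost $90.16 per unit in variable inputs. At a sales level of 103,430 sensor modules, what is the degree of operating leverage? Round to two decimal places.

Total contribution margin = 103,430 × $143.81 = $14,874,268.30.
Operating income = contribution − fixed costs = $14,874,268.30 − $6,024,600 = $8,849,668.30.
DOL = contribution ÷ EBIT = $14,874,268.30 ÷ $8,849,668.30 = 1.6808.

1.68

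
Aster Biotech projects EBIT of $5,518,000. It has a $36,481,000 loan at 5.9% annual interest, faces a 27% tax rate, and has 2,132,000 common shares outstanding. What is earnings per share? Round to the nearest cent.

Pre-tax income = $5,518,000 − $2,152,379.00 = $3,365,621.00.
After tax at 27%: net income = $3,365,621.00 × 0.73 = $2,456,903.33.
Per share: $2,456,903.33 / 2,132,000 shares = $1.15.

$1.15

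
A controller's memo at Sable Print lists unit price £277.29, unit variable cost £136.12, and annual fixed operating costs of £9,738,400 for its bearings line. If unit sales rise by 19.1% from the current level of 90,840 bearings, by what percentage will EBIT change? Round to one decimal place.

At 90,840 units, contribution = 90,840 × £141.17 = £12,823,882.80.
Subtracting fixed costs: EBIT = £12,823,882.80 − £9,738,400 = £3,085,482.80.
Degree of operating leverage = £12,823,882.80 / £3,085,482.80 = 4.1562.
So EBIT moves 4.1562 × (+19.1%) = +79.4%.

+79.4%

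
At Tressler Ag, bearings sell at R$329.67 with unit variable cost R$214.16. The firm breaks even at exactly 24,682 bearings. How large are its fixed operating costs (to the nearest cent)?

R$2,851,017.82

Each unit contributes R$329.67 − R$214.16 = R$115.51.
Since BE = FC / CM, FC = 24,682 × R$115.51 = R$2,851,017.82.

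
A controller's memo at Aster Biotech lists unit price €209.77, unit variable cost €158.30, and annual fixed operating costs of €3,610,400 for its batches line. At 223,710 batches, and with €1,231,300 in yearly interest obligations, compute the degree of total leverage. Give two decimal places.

Total contribution margin = 223,710 × €51.47 = €11,514,353.70.
Operating income = contribution − fixed costs = €11,514,353.70 − €3,610,400 = €7,903,953.70. Interest = €1,231,300.00.
DOL = €11,514,353.70 ÷ €7,903,953.70 = 1.4568; DFL = €7,903,953.70 ÷ €6,672,653.70 = 1.1845.
Combined leverage = 1.4568 × 1.1845 = 1.7256.

1.73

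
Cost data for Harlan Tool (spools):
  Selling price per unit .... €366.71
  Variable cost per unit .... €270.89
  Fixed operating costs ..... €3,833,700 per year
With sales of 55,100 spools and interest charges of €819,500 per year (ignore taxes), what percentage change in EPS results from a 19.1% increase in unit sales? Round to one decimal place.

At 55,100 units, contribution = 55,100 × €95.82 = €5,279,682.00.
Operating income = contribution − fixed costs = €5,279,682.00 − €3,833,700 = €1,445,982.00.
After interest of €819,500.00, pre-tax earnings = €626,482.00.
DCL = total CM / (EBIT − I) = €5,279,682.00 / €626,482.00 = 8.4275.
%ΔEPS = DCL × %ΔSales = 8.4275 × +19.1% = +161.0%.

+161.0%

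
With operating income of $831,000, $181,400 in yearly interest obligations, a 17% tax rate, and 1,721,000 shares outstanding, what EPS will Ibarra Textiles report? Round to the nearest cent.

Pre-tax income = $831,000 − $181,400.00 = $649,600.00.
After tax at 17%: net income = $649,600.00 × 0.83 = $539,168.00.
Per share: $539,168.00 / 1,721,000 shares = $0.31.

$0.31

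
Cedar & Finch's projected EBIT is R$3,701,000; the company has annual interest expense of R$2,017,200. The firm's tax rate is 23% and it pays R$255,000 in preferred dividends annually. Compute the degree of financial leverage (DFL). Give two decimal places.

Annual interest charges come to R$2,017,200.00.
Preferred dividends grossed up pre-tax: R$255,000 / (1 − 0.23) = R$331,168.83.
DFL = EBIT ÷ [EBIT − I − D_p/(1−t)] = R$3,701,000 ÷ [R$3,701,000 − R$2,017,200.00 − R$331,168.83] = R$3,701,000 ÷ R$1,352,631.17 = 2.7361.

2.74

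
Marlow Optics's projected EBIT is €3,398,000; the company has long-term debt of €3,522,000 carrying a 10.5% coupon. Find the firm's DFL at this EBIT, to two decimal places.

Interest = €369,810.00.
DFL = EBIT ÷ (EBIT − I) = €3,398,000 ÷ (€3,398,000 − €369,810.00) = €3,398,000 ÷ €3,028,190.00 = 1.1221.

1.12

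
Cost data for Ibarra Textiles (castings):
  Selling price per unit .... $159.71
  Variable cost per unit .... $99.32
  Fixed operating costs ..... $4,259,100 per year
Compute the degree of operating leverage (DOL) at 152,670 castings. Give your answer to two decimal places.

Total contribution margin = 152,670 × $60.39 = $9,219,741.30.
Operating income = contribution − fixed costs = $9,219,741.30 − $4,259,100 = $4,960,641.30.
Degree of operating leverage = $9,219,741.30 / $4,960,641.30 = 1.8586.

1.86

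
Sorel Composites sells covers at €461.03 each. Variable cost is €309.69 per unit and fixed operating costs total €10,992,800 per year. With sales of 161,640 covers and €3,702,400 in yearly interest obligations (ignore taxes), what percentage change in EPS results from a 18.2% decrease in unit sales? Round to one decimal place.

-45.6%

At 161,640 units, contribution = 161,640 × €151.34 = €24,462,597.60.
EBIT = €24,462,597.60 − €10,992,800 = €13,469,797.60.
After interest of €3,702,400.00, pre-tax earnings = €9,767,397.60.
Degree of combined leverage = contribution ÷ (EBIT − I) = €24,462,597.60 ÷ €9,767,397.60 = 2.5045.
%ΔEPS = DCL × %ΔSales = 2.5045 × -18.2% = -45.6%.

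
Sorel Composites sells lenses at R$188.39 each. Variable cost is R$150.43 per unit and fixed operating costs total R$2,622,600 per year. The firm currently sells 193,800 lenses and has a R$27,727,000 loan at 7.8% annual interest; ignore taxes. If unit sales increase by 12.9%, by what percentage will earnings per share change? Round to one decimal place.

Contribution at this volume is 193,800 × R$37.96 = R$7,356,648.00.
Operating income = contribution − fixed costs = R$7,356,648.00 − R$2,622,600 = R$4,734,048.00.
After interest of R$2,162,706.00, pre-tax earnings = R$2,571,342.00.
Degree of combined leverage = contribution ÷ (EBIT − I) = R$7,356,648.00 ÷ R$2,571,342.00 = 2.8610.
%ΔEPS = DCL × %ΔSales = 2.8610 × +12.9% = +36.9%.

+36.9%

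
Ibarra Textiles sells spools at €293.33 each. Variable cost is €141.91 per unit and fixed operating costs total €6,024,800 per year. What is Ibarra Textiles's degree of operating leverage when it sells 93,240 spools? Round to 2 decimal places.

1.74

At 93,240 units, contribution = 93,240 × €151.42 = €14,118,400.80.
Operating income = contribution − fixed costs = €14,118,400.80 − €6,024,800 = €8,093,600.80.
DOL = contribution ÷ EBIT = €14,118,400.80 ÷ €8,093,600.80 = 1.7444.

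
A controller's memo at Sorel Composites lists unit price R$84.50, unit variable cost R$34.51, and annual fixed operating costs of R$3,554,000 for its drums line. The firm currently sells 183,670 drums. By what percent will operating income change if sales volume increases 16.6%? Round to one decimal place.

Contribution at this volume is 183,670 × R$49.99 = R$9,181,663.30.
EBIT = R$9,181,663.30 − R$3,554,000 = R$5,627,663.30.
Degree of operating leverage = R$9,181,663.30 / R$5,627,663.30 = 1.6315.
So EBIT moves 1.6315 × (+16.6%) = +27.1%.

+27.1%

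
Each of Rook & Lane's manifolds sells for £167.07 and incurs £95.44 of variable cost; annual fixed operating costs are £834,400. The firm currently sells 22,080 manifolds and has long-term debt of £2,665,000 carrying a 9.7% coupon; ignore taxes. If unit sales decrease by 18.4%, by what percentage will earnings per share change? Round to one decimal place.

-59.6%

Contribution at this volume is 22,080 × £71.63 = £1,581,590.40.
EBIT = £1,581,590.40 − £834,400 = £747,190.40.
After interest of £258,505.00, pre-tax earnings = £488,685.40.
DCL = total CM / (EBIT − I) = £1,581,590.40 / £488,685.40 = 3.2364.
%ΔEPS = DCL × %ΔSales = 3.2364 × -18.4% = -59.6%.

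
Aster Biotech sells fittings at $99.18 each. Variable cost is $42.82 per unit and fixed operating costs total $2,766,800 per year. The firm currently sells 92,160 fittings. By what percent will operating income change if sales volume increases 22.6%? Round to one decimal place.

Total contribution margin = 92,160 × $56.36 = $5,194,137.60.
Operating income = contribution − fixed costs = $5,194,137.60 − $2,766,800 = $2,427,337.60.
Degree of operating leverage = $5,194,137.60 / $2,427,337.60 = 2.1398.
So EBIT moves 2.1398 × (+22.6%) = +48.4%.

+48.4%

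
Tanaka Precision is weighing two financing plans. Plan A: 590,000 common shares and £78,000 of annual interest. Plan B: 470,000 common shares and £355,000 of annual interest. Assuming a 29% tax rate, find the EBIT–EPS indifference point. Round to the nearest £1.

£1,439,917

Set EPS_A = EPS_B: (EBIT − £78,000)(1 − 0.29) ÷ 590,000 = (EBIT − £355,000)(1 − 0.29) ÷ 470,000.
Cancelling (1 − t) and cross-multiplying: 470,000·(EBIT − 78,000) = 590,000·(EBIT − 355,000).
EBIT × (590,000 − 470,000) = 355,000 × 590,000 − 78,000 × 470,000 = 172,790,000,000, so EBIT = 172,790,000,000 ÷ 120,000 = 1,439,916.67.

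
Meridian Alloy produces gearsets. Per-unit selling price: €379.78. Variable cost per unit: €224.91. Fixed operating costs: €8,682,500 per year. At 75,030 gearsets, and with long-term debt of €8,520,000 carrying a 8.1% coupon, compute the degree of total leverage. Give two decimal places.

5.17

Total contribution margin = 75,030 × €154.87 = €11,619,896.10.
Operating income = contribution − fixed costs = €11,619,896.10 − €8,682,500 = €2,937,396.10. Interest = €690,120.00, so EBIT − I = €2,247,276.10.
DCL = contribution ÷ (EBIT − I) = €11,619,896.10 ÷ €2,247,276.10 = 5.1707.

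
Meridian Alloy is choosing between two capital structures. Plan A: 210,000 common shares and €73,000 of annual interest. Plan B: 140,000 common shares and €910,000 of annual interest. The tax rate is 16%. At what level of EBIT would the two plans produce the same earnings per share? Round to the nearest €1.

€2,584,000

Set EPS_A = EPS_B: (EBIT − €73,000)(1 − 0.16) ÷ 210,000 = (EBIT − €910,000)(1 − 0.16) ÷ 140,000.
The (1 − t) factor cancels: (EBIT − 73,000) × 140,000 = (EBIT − 910,000) × 210,000.
Solving, EBIT = (910,000·210,000 − 73,000·140,000) / (210,000 − 140,000) = 180,880,000,000 / 70,000 = 2,584,000.00.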